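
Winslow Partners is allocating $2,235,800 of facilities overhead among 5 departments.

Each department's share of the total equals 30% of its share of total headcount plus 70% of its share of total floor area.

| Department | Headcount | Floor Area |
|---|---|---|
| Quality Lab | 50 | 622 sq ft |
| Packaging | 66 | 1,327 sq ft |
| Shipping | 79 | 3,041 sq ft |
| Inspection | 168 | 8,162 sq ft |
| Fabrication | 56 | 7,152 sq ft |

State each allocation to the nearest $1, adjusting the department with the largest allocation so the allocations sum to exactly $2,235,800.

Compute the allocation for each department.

Quality Lab: $127,985 · Packaging: $207,941 · Shipping: $360,869 · Inspection: $898,074 · Fabrication: $640,931

Headcount total 419; floor area total 20,304.
Composite weights (30% headcount + 70% floor area): Quality Lab 0.0572; Packaging 0.0930; Shipping 0.1614; Inspection 0.4017; Fabrication 0.2867.
Pro-rata amounts: Quality Lab 127,985.18; Packaging 207,940.53; Shipping 360,868.53; Inspection 898,074.41; Fabrication 640,931.35.
At nearest $1: Quality Lab $127,985; Packaging $207,941; Shipping $360,869; Inspection $898,074; Fabrication $640,931. Sum = $2,235,800.
No rounding difference to absorb.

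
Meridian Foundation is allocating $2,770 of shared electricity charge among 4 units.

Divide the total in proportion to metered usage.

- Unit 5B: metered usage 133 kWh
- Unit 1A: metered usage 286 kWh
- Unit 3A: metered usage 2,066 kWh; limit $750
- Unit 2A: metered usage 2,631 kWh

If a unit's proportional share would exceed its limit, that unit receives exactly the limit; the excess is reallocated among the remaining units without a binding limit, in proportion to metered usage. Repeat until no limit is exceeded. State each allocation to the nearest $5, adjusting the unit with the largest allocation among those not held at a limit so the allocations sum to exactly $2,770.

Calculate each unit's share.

Total metered usage = 5,116.
Pro-rata shares before constraints: Unit 5B 72.01; Unit 1A 154.85; Unit 3A 1,118.61; Unit 2A 1,424.53.
Held at cap: Unit 3A ($750); balance $2,020 reallocated over remaining metered usage 3,050.
Remaining shares: Unit 5B 88.09 → $90; Unit 1A 189.42 → $190; Unit 2A 1,742.498 → $1,740.

Unit 5B: $90 · Unit 1A: $190 · Unit 3A: $750 · Unit 2A: $1,740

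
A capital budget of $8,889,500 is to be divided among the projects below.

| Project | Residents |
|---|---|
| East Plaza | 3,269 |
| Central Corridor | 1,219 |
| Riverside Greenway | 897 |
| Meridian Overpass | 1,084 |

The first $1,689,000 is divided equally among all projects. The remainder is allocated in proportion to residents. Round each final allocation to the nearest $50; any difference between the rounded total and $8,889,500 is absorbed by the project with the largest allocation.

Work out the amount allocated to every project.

East Plaza: $4,060,850 | Central Corridor: $1,779,100 | Riverside Greenway: $1,420,700 | Meridian Overpass: $1,628,850

First tranche $1,689,000 split equally: $422,250 each.
Remainder $7,200,500 by residents (total 6,469): East Plaza 3,638,651.18 → $3,638,650; Central Corridor 1,356,841.78 → $1,356,850; Riverside Greenway 998,430.75 → $998,450; Meridian Overpass 1,206,576.29 → $1,206,600.
Rounding difference −$50 on remainder applied to East Plaza.
Totals: East Plaza $422,250 + $3,638,600 = $4,060,850; Central Corridor $422,250 + $1,356,850 = $1,779,100; Riverside Greenway $422,250 + $998,450 = $1,420,700; Meridian Overpass $422,250 + $1,206,600 = $1,628,850.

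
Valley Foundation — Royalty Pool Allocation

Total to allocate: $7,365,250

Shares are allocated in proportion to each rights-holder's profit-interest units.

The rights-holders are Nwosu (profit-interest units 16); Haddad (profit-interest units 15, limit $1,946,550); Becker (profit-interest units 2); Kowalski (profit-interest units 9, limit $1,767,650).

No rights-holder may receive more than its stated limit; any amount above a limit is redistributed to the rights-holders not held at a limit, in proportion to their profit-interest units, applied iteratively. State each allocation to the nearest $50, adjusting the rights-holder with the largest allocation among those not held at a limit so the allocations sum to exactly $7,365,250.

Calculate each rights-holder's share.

Sum of profit-interest units: 42.
Pro-rata shares before constraints: Nwosu 2,805,809.52; Haddad 2,630,446.43; Becker 350,726.19; Kowalski 1,578,267.86.
Held at cap: Haddad ($1,946,550); remaining pool $5,418,700 reallocated over remaining profit-interest units 27.
Held at cap: Kowalski ($1,767,650); remaining pool $3,651,050 reallocated over remaining profit-interest units 18.
Remaining shares: Nwosu 3,245,377.78 → $3,245,400; Becker 405,672.22 → $405,650.

Nwosu: $3,245,400 | Haddad: $1,946,550 | Becker: $405,650 | Kowalski: $1,767,650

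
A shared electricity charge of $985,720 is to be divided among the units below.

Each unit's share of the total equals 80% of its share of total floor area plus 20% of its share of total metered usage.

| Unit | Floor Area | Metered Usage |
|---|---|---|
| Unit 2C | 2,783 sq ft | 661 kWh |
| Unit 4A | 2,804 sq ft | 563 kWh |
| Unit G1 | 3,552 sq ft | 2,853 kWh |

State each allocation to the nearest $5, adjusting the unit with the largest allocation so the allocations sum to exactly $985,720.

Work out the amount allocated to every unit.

Floor area total 9,139; metered usage total 4,077.
Combined weights (80% floor area + 20% metered usage): Unit 2C 0.2760; Unit 4A 0.2731; Unit G1 0.4509.
Raw shares: Unit 2C 272,099.21; Unit 4A 269,172.43; Unit G1 444,448.36.
Rounded to nearest $5: Unit 2C $272,100; Unit 4A $269,170; Unit G1 $444,450. Sum = $985,720.
Sum already equals the total — no adjustment.

Unit 2C: $272,100 | Unit 4A: $269,170 | Unit G1: $444,450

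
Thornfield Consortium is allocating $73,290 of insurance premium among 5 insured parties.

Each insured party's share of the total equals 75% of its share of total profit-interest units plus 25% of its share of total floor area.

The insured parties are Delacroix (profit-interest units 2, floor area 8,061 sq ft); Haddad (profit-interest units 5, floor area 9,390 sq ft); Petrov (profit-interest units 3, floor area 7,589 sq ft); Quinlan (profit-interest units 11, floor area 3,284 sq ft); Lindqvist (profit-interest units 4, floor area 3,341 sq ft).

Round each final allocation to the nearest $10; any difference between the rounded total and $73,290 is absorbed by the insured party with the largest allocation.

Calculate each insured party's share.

Delacroix: $9,060 | Haddad: $16,430 | Petrov: $10,990 | Quinlan: $26,080 | Lindqvist: $10,730

Totals — profit-interest units 25, floor area 31,665.
Blended shares (75% profit-interest units + 25% floor area): Delacroix 0.1236; Haddad 0.2241; Petrov 0.1499; Quinlan 0.3559; Lindqvist 0.1464.
Raw shares: Delacroix 9,061.78; Haddad 16,426.89; Petrov 10,987.37; Quinlan 26,085.94; Lindqvist 10,728.02.
Rounded to nearest $10: Delacroix $9,060; Haddad $16,430; Petrov $10,990; Quinlan $26,090; Lindqvist $10,730. Sum = $73,300.
Difference $73,290 − $73,300 = −$10 applied to largest allocation (Quinlan): Quinlan becomes $26,080.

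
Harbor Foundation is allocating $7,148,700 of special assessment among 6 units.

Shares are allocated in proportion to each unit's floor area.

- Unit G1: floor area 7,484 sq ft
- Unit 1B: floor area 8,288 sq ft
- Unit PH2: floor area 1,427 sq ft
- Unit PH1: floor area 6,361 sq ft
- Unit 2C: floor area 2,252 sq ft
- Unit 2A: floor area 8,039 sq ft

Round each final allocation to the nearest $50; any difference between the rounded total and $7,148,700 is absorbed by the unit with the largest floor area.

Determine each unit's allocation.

Sum of floor area: 7,484 + 8,288 + 1,427 + 6,361 + 2,252 + 8,039 = 33,851.
Unrounded shares: Unit G1 1,580,481.25; Unit 1B 1,750,271.06; Unit PH2 301,355.79; Unit PH1 1,343,324.59; Unit 2C 475,580.41; Unit 2A 1,697,686.90.
After rounding ($50): Unit G1 $1,580,500; Unit 1B $1,750,250; Unit PH2 $301,350; Unit PH1 $1,343,300; Unit 2C $475,600; Unit 2A $1,697,700. Sum = $7,148,700.
Sum already equals the total — no adjustment.

Unit G1: $1,580,500 · Unit 1B: $1,750,250 · Unit PH2: $301,350 · Unit PH1: $1,343,300 · Unit 2C: $475,600 · Unit 2A: $1,697,700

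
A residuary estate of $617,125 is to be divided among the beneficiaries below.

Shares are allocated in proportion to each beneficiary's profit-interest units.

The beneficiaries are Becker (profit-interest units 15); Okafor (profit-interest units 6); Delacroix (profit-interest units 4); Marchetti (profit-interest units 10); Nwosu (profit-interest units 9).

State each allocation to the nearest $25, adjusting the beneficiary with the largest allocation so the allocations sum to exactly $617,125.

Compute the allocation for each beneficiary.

Sum of profit-interest units: 44.
Raw shares: Becker 15/44 × $617,125 = 210,383.52; Okafor 6/44 × $617,125 = 84,153.41; Delacroix 4/44 × $617,125 = 56,102.27; Marchetti 10/44 × $617,125 = 140,255.68; Nwosu 9/44 × $617,125 = 126,230.11.
Rounded to nearest $25: Becker $210,375; Okafor $84,150; Delacroix $56,100; Marchetti $140,250; Nwosu $126,225. Sum = $617,100.
Difference $617,125 − $617,100 = +$25 applied to largest allocation (Becker): Becker becomes $210,400.

Becker: $210,400; Okafor: $84,150; Delacroix: $56,100; Marchetti: $140,250; Nwosu: $126,225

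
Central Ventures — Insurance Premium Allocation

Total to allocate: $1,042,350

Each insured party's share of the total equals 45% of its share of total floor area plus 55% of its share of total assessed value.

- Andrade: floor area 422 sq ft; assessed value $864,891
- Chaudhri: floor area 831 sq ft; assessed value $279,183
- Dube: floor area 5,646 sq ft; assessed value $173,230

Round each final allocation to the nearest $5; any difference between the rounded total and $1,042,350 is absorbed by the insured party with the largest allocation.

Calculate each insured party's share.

Floor area total 6,899; assessed value total 1,317,304.
Blended shares (45% floor area + 55% assessed value): Andrade 0.3886; Chaudhri 0.1708; Dube 0.4406.
Pro-rata amounts: Andrade 405,093.19; Chaudhri 177,999.85; Dube 459,256.96.
After rounding ($5): Andrade $405,095; Chaudhri $178,000; Dube $459,255. Sum = $1,042,350.
Sum already equals the total — no adjustment.

Andrade: $405,095; Chaudhri: $178,000; Dube: $459,255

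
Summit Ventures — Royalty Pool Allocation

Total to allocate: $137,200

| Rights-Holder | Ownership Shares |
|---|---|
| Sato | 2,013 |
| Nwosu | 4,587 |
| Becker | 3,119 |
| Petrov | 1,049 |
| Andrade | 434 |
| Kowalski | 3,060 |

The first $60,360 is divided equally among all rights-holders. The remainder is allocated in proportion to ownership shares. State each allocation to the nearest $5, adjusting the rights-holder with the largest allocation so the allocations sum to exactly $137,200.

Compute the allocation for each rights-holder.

Sato: $20,905 | Nwosu: $34,775 | Becker: $26,865 | Petrov: $15,710 | Andrade: $12,400 | Kowalski: $26,545

First tranche $60,360 split equally: $10,060 each.
Remainder $76,840 by ownership shares (total 14,262): Sato 10,845.53 → $10,845; Nwosu 24,713.58 → $24,715; Becker 16,804.37 → $16,805; Petrov 5,651.74 → $5,650; Andrade 2,338.28 → $2,340; Kowalski 16,486.50 → $16,485.
Totals: Sato $10,060 + $10,845 = $20,905; Nwosu $10,060 + $24,715 = $34,775; Becker $10,060 + $16,805 = $26,865; Petrov $10,060 + $5,650 = $15,710; Andrade $10,060 + $2,340 = $12,400; Kowalski $10,060 + $16,485 = $26,545.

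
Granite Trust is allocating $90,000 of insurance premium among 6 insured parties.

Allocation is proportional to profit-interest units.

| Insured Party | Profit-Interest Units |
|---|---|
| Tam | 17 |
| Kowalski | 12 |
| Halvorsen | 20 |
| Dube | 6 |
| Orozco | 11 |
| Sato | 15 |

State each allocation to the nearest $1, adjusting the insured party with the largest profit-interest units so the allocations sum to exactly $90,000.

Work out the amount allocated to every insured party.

Sum of profit-interest units: 17 + 12 + 20 + 6 + 11 + 15 = 81.
Pro-rata amounts: Tam 18,888.89; Kowalski 13,333.33; Halvorsen 22,222.22; Dube 6,666.67; Orozco 12,222.22; Sato 16,666.67.
After rounding ($1): Tam $18,889; Kowalski $13,333; Halvorsen $22,222; Dube $6,667; Orozco $12,222; Sato $16,667. Sum = $90,000.
Rounded total matches; no reconciliation needed.

Tam: $18,889; Kowalski: $13,333; Halvorsen: $22,222; Dube: $6,667; Orozco: $12,222; Sato: $16,667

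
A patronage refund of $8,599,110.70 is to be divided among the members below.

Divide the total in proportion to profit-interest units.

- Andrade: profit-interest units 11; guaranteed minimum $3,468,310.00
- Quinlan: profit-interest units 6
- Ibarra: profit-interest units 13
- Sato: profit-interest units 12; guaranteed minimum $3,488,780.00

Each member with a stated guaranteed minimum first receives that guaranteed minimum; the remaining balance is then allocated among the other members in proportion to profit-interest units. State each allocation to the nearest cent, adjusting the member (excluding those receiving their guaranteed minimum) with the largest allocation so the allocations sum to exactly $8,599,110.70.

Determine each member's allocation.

Fund the minimums — Andrade $3,468,310.00; Sato $3,488,780.00. Balance $1,642,020.70.
Balance split over remaining profit-interest units 19: Quinlan 518,532.8526 → $518,532.85; Ibarra 1,123,487.8474 → $1,123,487.85.

Andrade: $3,468,310.00 · Quinlan: $518,532.85 · Ibarra: $1,123,487.85 · Sato: $3,488,780.00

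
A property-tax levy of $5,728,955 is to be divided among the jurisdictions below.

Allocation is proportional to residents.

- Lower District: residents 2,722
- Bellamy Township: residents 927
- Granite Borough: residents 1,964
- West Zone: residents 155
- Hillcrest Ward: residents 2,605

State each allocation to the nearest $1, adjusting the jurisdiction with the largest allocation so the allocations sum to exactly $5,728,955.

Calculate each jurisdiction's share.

Residents total: 8,373.
Unrounded shares: Lower District 2,722/8,373 × $5,728,955 = 1,862,440.64; Bellamy Township 927/8,373 × $5,728,955 = 634,269.83; Granite Borough 1,964/8,373 × $5,728,955 = 1,343,803.61; West Zone 155/8,373 × $5,728,955 = 106,053.75; Hillcrest Ward 2,605/8,373 × $5,728,955 = 1,782,387.17.
After rounding ($1): Lower District $1,862,441; Bellamy Township $634,270; Granite Borough $1,343,804; West Zone $106,054; Hillcrest Ward $1,782,387. Sum = $5,728,956.
Difference $5,728,955 − $5,728,956 = −$1 applied to largest allocation (Lower District): Lower District becomes $1,862,440.

Lower District: $1,862,440; Bellamy Township: $634,270; Granite Borough: $1,343,804; West Zone: $106,054; Hillcrest Ward: $1,782,387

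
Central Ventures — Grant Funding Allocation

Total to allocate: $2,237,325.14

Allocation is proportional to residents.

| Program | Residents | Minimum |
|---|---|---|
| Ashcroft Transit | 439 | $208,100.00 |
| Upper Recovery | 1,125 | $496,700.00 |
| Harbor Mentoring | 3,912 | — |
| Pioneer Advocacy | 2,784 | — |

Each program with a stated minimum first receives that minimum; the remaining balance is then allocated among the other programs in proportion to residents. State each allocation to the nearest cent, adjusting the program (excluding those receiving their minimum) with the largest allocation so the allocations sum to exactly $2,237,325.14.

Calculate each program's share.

Fund the minimums — Ashcroft Transit $208,100.00; Upper Recovery $496,700.00. Balance $1,532,525.14.
Balance split over remaining residents 6,696: Harbor Mentoring 895,346.2287 → $895,346.23; Pioneer Advocacy 637,178.9113 → $637,178.91.

Ashcroft Transit: $208,100.00 · Upper Recovery: $496,700.00 · Harbor Mentoring: $895,346.23 · Pioneer Advocacy: $637,178.91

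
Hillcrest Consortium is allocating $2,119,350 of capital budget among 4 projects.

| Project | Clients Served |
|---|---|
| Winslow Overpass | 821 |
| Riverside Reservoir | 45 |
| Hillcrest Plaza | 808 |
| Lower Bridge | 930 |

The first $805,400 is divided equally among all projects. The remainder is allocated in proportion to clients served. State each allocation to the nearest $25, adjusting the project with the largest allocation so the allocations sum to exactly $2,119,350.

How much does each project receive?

$805,400 shared equally gives $201,350 per project.
Remainder $1,313,950 by clients served (total 2,604): Winslow Overpass 414,267.65 → $414,275; Riverside Reservoir 22,706.51 → $22,700; Hillcrest Plaza 407,707.99 → $407,700; Lower Bridge 469,267.86 → $469,275.
Totals: Winslow Overpass $201,350 + $414,275 = $615,625; Riverside Reservoir $201,350 + $22,700 = $224,050; Hillcrest Plaza $201,350 + $407,700 = $609,050; Lower Bridge $201,350 + $469,275 = $670,625.

Winslow Overpass: $615,625 · Riverside Reservoir: $224,050 · Hillcrest Plaza: $609,050 · Lower Bridge: $670,625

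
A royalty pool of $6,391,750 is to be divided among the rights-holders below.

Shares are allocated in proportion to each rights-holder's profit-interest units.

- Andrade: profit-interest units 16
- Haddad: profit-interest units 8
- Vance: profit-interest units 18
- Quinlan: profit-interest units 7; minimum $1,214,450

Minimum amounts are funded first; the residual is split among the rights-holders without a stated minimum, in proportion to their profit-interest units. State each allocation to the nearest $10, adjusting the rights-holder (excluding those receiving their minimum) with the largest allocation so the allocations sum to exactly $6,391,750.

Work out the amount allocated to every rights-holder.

Andrade: $1,972,300 · Haddad: $986,150 · Vance: $2,218,850 · Quinlan: $1,214,450

Minimums first: Quinlan $1,214,450. Balance $5,177,300.
Balance split over remaining profit-interest units 42: Andrade 1,972,304.76 → $1,972,300; Haddad 986,152.38 → $986,150; Vance 2,218,842.86 → $2,218,840.
Rounding difference +$10 applied to Vance → $2,218,850.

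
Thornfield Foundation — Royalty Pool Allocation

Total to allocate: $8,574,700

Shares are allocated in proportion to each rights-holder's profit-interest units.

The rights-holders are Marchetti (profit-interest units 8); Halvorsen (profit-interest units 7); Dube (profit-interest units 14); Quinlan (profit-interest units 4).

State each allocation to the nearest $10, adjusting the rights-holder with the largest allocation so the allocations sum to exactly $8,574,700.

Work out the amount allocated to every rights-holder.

Total profit-interest units = 33.
Raw shares: Marchetti 8/33 × $8,574,700 = 2,078,715.15; Halvorsen 7/33 × $8,574,700 = 1,818,875.76; Dube 14/33 × $8,574,700 = 3,637,751.52; Quinlan 4/33 × $8,574,700 = 1,039,357.58.
After rounding ($10): Marchetti $2,078,720; Halvorsen $1,818,880; Dube $3,637,750; Quinlan $1,039,360. Sum = $8,574,710.
Difference $8,574,700 − $8,574,710 = −$10 applied to largest allocation (Dube): Dube becomes $3,637,740.

Marchetti: $2,078,720 · Halvorsen: $1,818,880 · Dube: $3,637,740 · Quinlan: $1,039,360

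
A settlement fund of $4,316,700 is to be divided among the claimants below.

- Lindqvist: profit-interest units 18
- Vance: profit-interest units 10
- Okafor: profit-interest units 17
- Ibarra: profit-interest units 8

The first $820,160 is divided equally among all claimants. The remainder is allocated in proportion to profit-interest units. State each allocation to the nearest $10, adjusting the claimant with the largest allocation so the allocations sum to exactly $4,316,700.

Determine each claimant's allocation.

Lindqvist: $1,392,550 · Vance: $864,760 · Okafor: $1,326,570 · Ibarra: $732,820

First tranche $820,160 split equally: $205,040 each.
Remainder $3,496,540 by profit-interest units (total 53): Lindqvist 1,187,504.15 → $1,187,500; Vance 659,724.53 → $659,720; Okafor 1,121,531.70 → $1,121,530; Ibarra 527,779.62 → $527,780.
Rounding difference +$10 on remainder applied to Lindqvist.
Totals: Lindqvist $205,040 + $1,187,510 = $1,392,550; Vance $205,040 + $659,720 = $864,760; Okafor $205,040 + $1,121,530 = $1,326,570; Ibarra $205,040 + $527,780 = $732,820.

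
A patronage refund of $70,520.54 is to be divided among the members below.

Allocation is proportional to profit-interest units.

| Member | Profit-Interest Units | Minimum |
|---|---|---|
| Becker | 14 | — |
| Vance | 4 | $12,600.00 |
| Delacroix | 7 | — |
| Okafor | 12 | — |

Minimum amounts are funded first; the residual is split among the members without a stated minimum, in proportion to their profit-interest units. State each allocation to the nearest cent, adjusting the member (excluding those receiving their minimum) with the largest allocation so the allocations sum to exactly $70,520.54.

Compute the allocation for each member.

Becker: $24,572.35 | Vance: $12,600.00 | Delacroix: $12,286.18 | Okafor: $21,062.01

Minimums first: Vance $12,600.00. Balance $57,920.54.
Balance split over remaining profit-interest units 33: Becker 24,572.3503 → $24,572.35; Delacroix 12,286.1752 → $12,286.18; Okafor 21,062.0145 → $21,062.01.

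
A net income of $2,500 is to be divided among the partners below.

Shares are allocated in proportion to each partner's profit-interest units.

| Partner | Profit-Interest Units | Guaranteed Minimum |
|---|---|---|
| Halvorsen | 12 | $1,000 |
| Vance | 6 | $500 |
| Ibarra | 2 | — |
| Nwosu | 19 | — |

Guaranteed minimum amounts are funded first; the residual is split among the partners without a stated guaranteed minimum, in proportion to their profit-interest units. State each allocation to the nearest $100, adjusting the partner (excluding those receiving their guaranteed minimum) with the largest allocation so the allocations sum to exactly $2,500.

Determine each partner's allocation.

Halvorsen: $1,000 | Vance: $500 | Ibarra: $100 | Nwosu: $900

Fund the minimums — Halvorsen $1,000; Vance $500. Remaining pool $1,000.
Remaining pool split over remaining profit-interest units 21: Ibarra 95.24 → $100; Nwosu 904.76 → $900.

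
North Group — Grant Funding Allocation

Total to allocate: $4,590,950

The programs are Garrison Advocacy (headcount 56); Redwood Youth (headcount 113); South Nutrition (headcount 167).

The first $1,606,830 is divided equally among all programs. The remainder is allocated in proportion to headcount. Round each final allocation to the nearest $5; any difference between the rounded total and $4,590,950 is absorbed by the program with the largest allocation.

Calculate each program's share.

Garrison Advocacy: $1,032,965; Redwood Youth: $1,539,200; South Nutrition: $2,018,785

Equal tier: $1,606,830 ÷ 3 = $535,610 apiece.
Remainder $2,984,120 by headcount (total 336): Garrison Advocacy 497,353.33 → $497,355; Redwood Youth 1,003,587.98 → $1,003,590; South Nutrition 1,483,178.69 → $1,483,180.
Rounding difference −$5 on remainder applied to South Nutrition.
Totals: Garrison Advocacy $535,610 + $497,355 = $1,032,965; Redwood Youth $535,610 + $1,003,590 = $1,539,200; South Nutrition $535,610 + $1,483,175 = $2,018,785.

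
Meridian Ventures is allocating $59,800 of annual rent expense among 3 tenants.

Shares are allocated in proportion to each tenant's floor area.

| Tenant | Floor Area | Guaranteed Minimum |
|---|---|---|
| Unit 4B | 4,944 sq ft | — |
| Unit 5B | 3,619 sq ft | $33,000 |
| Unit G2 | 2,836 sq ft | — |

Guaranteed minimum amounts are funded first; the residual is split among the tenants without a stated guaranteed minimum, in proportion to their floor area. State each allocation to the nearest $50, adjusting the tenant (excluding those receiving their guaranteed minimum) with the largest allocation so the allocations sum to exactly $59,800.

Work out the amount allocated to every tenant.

Minimums first: Unit 5B $33,000. Residual $26,800.
Residual split over remaining floor area 7,780: Unit 4B 17,030.75 → $17,050; Unit G2 9,769.25 → $9,750.

Unit 4B: $17,050 · Unit 5B: $33,000 · Unit G2: $9,750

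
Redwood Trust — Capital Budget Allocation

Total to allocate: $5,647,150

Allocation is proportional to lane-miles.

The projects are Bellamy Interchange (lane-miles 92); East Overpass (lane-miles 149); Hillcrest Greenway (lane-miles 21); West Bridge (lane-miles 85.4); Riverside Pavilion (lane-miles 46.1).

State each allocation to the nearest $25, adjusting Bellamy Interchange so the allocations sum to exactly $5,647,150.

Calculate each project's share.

Bellamy Interchange: $1,320,325; East Overpass: $2,138,300; Hillcrest Greenway: $301,375; West Bridge: $1,225,575; Riverside Pavilion: $661,575

Total lane-miles = 393.5.
Pro-rata amounts: Bellamy Interchange 92/393.5 × $5,647,150 = 1,320,299.36; East Overpass 149/393.5 × $5,647,150 = 2,138,310.93; Hillcrest Greenway 21/393.5 × $5,647,150 = 301,372.68; West Bridge 85.4/393.5 × $5,647,150 = 1,225,582.24; Riverside Pavilion 46.1/393.5 × $5,647,150 = 661,584.79.
Rounded to nearest $25: Bellamy Interchange $1,320,300; East Overpass $2,138,300; Hillcrest Greenway $301,375; West Bridge $1,225,575; Riverside Pavilion $661,575. Sum = $5,647,125.
Difference $5,647,150 − $5,647,125 = +$25 applied to Bellamy Interchange: Bellamy Interchange becomes $1,320,325.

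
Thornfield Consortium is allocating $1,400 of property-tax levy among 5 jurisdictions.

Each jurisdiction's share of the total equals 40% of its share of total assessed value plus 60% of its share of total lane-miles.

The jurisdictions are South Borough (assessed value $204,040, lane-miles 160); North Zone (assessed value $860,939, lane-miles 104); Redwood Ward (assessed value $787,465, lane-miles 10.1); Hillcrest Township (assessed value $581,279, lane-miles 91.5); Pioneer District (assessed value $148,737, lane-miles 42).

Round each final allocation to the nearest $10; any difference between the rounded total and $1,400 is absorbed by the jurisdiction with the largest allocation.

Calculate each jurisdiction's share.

South Borough: $370; North Zone: $410; Redwood Ward: $190; Hillcrest Township: $310; Pioneer District: $120

Totals — assessed value 2,582,460, lane-miles 407.6.
Combined weights (40% assessed value + 60% lane-miles): South Borough 0.2671; North Zone 0.2864; Redwood Ward 0.1368; Hillcrest Township 0.2247; Pioneer District 0.0849.
Raw shares: South Borough 373.98; North Zone 401.02; Redwood Ward 191.57; Hillcrest Township 314.62; Pioneer District 118.81.
After rounding ($10): South Borough $370; North Zone $400; Redwood Ward $190; Hillcrest Township $310; Pioneer District $120. Sum = $1,390.
Difference $1,400 − $1,390 = +$10 applied to largest allocation (North Zone): North Zone becomes $410.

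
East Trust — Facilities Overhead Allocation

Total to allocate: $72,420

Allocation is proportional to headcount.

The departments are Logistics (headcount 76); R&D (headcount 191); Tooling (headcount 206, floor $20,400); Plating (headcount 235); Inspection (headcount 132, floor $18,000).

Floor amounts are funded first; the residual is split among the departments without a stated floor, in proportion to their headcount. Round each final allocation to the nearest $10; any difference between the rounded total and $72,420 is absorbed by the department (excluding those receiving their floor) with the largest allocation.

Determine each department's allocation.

Minimums first: Tooling $20,400; Inspection $18,000. Remaining pool $34,020.
Remaining pool split over remaining headcount 502: Logistics 5,150.44 → $5,150; R&D 12,943.86 → $12,940; Plating 15,925.70 → $15,930.

Logistics: $5,150 · R&D: $12,940 · Tooling: $20,400 · Plating: $15,930 · Inspection: $18,000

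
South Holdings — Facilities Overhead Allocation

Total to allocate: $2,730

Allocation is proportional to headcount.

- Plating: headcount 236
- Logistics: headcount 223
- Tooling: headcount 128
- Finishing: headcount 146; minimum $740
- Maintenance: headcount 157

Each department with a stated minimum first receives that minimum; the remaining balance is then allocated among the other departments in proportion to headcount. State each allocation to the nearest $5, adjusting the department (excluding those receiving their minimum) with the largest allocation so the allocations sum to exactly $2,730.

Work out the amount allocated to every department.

Guaranteed amounts: Finishing $740. Balance $1,990.
Balance split over remaining headcount 744: Plating 631.24 → $630; Logistics 596.47 → $595; Tooling 342.37 → $340; Maintenance 419.93 → $420.
Rounding difference +$5 applied to Plating → $635.

Plating: $635 | Logistics: $595 | Tooling: $340 | Finishing: $740 | Maintenance: $420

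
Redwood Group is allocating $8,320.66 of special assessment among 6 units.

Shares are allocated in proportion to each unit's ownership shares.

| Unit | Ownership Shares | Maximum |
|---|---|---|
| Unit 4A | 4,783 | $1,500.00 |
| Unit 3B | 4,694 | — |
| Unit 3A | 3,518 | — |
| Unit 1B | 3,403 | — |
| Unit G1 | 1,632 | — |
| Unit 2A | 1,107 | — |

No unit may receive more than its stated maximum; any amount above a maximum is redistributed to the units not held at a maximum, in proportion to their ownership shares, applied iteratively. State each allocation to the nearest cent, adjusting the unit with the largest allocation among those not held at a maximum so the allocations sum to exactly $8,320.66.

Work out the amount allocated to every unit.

Combined ownership shares = 19,137.
Unconstrained shares: Unit 4A 2,079.6215; Unit 3B 2,040.9248; Unit 3A 1,529.6066; Unit 1B 1,479.6053; Unit G1 709.5844; Unit 2A 481.3174.
Capped: Unit 4A ($1,500.00); balance $6,820.66 reallocated over remaining ownership shares 14,354.
Redistributed shares: Unit 3B 2,230.4708 → $2,230.47; Unit 3A 1,671.6652 → $1,671.67; Unit 1B 1,617.0201 → $1,617.02; Unit G1 775.4854 → $775.49; Unit 2A 526.0186 → $526.02.
Rounding difference −$0.01 applied to Unit 3B → $2,230.46.

Unit 4A: $1,500.00; Unit 3B: $2,230.46; Unit 3A: $1,671.67; Unit 1B: $1,617.02; Unit G1: $775.49; Unit 2A: $526.02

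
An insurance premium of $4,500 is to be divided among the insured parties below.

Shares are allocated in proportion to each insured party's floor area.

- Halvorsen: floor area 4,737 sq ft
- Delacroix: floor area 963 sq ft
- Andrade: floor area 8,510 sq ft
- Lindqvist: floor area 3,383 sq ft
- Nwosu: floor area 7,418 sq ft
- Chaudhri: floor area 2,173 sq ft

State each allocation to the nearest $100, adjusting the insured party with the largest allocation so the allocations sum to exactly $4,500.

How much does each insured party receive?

Combined floor area = 27,184.
Proportional shares: Halvorsen 4,737/27,184 × $4,500 = 784.16; Delacroix 963/27,184 × $4,500 = 159.41; Andrade 8,510/27,184 × $4,500 = 1,408.73; Lindqvist 3,383/27,184 × $4,500 = 560.02; Nwosu 7,418/27,184 × $4,500 = 1,227.96; Chaudhri 2,173/27,184 × $4,500 = 359.72.
After rounding ($100): Halvorsen $800; Delacroix $200; Andrade $1,400; Lindqvist $600; Nwosu $1,200; Chaudhri $400. Sum = $4,600.
Difference $4,500 − $4,600 = −$100 applied to largest allocation (Andrade): Andrade becomes $1,300.

Halvorsen: $800; Delacroix: $200; Andrade: $1,300; Lindqvist: $600; Nwosu: $1,200; Chaudhri: $400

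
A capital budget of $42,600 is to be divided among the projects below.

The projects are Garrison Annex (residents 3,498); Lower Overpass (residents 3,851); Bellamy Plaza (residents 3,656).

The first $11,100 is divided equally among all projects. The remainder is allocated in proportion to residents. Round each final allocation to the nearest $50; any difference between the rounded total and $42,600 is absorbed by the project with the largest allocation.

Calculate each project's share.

Garrison Annex: $13,700 | Lower Overpass: $14,750 | Bellamy Plaza: $14,150

Equal tier: $11,100 ÷ 3 = $3,700 apiece.
Remainder $31,500 by residents (total 11,005): Garrison Annex 10,012.45 → $10,000; Lower Overpass 11,022.85 → $11,000; Bellamy Plaza 10,464.70 → $10,450.
Rounding difference +$50 on remainder applied to Lower Overpass.
Totals: Garrison Annex $3,700 + $10,000 = $13,700; Lower Overpass $3,700 + $11,050 = $14,750; Bellamy Plaza $3,700 + $10,450 = $14,150.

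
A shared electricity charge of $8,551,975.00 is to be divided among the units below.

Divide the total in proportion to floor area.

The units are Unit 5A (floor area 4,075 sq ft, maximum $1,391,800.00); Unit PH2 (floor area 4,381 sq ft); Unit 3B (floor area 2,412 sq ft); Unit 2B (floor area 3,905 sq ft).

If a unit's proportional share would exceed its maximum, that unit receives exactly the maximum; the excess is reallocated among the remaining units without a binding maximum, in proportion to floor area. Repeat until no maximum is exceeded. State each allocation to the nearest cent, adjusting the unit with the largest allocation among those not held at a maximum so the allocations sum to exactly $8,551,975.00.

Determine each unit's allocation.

Unit 5A: $1,391,800.00 · Unit PH2: $2,932,204.78 · Unit 3B: $1,614,352.41 · Unit 2B: $2,613,617.81

Floor area total: 14,773.
Unconstrained shares: Unit 5A 2,358,985.8610; Unit PH2 2,536,126.8852; Unit 3B 1,396,288.0728; Unit 2B 2,260,574.1809.
Capped: Unit 5A ($1,391,800.00); residual $7,160,175.00 reallocated over remaining floor area 10,698.
Redistributed shares: Unit PH2 2,932,204.7743 → $2,932,204.77; Unit 3B 1,614,352.4117 → $1,614,352.41; Unit 2B 2,613,617.8141 → $2,613,617.81.
Rounding difference +$0.01 applied to Unit PH2 → $2,932,204.78.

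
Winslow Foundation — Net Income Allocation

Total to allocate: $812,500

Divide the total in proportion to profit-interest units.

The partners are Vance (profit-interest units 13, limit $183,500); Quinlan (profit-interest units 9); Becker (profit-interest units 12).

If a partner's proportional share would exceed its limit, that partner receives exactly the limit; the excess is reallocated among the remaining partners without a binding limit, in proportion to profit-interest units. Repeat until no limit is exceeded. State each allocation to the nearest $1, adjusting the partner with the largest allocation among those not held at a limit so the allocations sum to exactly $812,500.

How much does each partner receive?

Total profit-interest units = 34.
Proportional shares (ignoring caps): Vance 310,661.76; Quinlan 215,073.53; Becker 286,764.71.
Cap binds for Vance ($183,500); balance $629,000 reallocated over remaining profit-interest units 21.
Shares after redistribution: Quinlan 269,571.43 → $269,571; Becker 359,428.57 → $359,429.

Vance: $183,500 | Quinlan: $269,571 | Becker: $359,429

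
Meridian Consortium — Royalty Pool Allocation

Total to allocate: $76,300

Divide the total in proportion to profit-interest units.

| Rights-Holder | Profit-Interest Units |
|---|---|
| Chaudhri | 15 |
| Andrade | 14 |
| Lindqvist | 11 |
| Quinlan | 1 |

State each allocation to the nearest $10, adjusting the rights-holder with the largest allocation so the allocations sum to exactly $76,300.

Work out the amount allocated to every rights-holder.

Chaudhri: $27,920 · Andrade: $26,050 · Lindqvist: $20,470 · Quinlan: $1,860

Total profit-interest units = 41.
Pro-rata amounts: Chaudhri 15/41 × $76,300 = 27,914.63; Andrade 14/41 × $76,300 = 26,053.66; Lindqvist 11/41 × $76,300 = 20,470.73; Quinlan 1/41 × $76,300 = 1,860.98.
After rounding ($10): Chaudhri $27,910; Andrade $26,050; Lindqvist $20,470; Quinlan $1,860. Sum = $76,290.
Difference $76,300 − $76,290 = +$10 applied to largest allocation (Chaudhri): Chaudhri becomes $27,920.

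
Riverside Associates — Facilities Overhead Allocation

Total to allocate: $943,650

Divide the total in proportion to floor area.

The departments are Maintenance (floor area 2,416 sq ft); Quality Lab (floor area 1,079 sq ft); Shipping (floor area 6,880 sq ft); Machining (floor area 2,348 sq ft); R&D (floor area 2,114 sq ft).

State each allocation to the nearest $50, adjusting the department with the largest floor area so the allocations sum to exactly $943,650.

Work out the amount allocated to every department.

Sum of floor area: 14,837.
Pro-rata amounts: Maintenance 2,416/14,837 × $943,650 = 153,660.34; Quality Lab 1,079/14,837 × $943,650 = 68,625.62; Shipping 6,880/14,837 × $943,650 = 437,575.79; Machining 2,348/14,837 × $943,650 = 149,335.46; R&D 2,114/14,837 × $943,650 = 134,452.79.
After rounding ($50): Maintenance $153,650; Quality Lab $68,650; Shipping $437,600; Machining $149,350; R&D $134,450. Sum = $943,700.
Difference $943,650 − $943,700 = −$50 applied to largest floor area (Shipping): Shipping becomes $437,550.

Maintenance: $153,650; Quality Lab: $68,650; Shipping: $437,550; Machining: $149,350; R&D: $134,450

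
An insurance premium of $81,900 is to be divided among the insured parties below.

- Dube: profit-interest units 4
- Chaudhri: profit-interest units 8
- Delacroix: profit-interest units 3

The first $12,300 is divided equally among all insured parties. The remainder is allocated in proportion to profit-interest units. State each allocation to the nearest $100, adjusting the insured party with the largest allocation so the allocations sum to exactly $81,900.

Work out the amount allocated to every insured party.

Dube: $22,700; Chaudhri: $41,200; Delacroix: $18,000

First tranche $12,300 split equally: $4,100 each.
Remainder $69,600 by profit-interest units (total 15): Dube 18,560.00 → $18,600; Chaudhri 37,120.00 → $37,100; Delacroix 13,920.00 → $13,900.
Totals: Dube $4,100 + $18,600 = $22,700; Chaudhri $4,100 + $37,100 = $41,200; Delacroix $4,100 + $13,900 = $18,000.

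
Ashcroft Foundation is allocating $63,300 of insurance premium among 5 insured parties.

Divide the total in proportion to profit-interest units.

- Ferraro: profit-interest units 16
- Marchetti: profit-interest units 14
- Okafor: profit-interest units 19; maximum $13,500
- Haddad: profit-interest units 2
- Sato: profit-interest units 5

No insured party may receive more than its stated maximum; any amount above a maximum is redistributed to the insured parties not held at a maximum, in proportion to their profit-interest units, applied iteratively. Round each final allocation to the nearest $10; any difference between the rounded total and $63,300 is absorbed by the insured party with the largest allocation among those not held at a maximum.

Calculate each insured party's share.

Ferraro: $21,540 | Marchetti: $18,840 | Okafor: $13,500 | Haddad: $2,690 | Sato: $6,730

Sum of profit-interest units: 56.
Unconstrained shares: Ferraro 18,085.71; Marchetti 15,825.00; Okafor 21,476.79; Haddad 2,260.71; Sato 5,651.79.
Held at cap: Okafor ($13,500); balance $49,800 reallocated over remaining profit-interest units 37.
Shares after redistribution: Ferraro 21,535.14 → $21,540; Marchetti 18,843.24 → $18,840; Haddad 2,691.89 → $2,690; Sato 6,729.73 → $6,730.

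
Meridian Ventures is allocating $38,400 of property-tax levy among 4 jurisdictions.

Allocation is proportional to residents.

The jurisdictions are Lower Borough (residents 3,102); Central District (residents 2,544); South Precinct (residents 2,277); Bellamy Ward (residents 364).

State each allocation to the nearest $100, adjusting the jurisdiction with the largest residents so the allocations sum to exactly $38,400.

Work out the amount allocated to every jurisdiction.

Sum of residents: 8,287.
Proportional shares: Lower Borough 3,102/8,287 × $38,400 = 14,373.94; Central District 2,544/8,287 × $38,400 = 11,788.29; South Precinct 2,277/8,287 × $38,400 = 10,551.08; Bellamy Ward 364/8,287 × $38,400 = 1,686.69.
At nearest $100: Lower Borough $14,400; Central District $11,800; South Precinct $10,600; Bellamy Ward $1,700. Sum = $38,500.
Difference $38,400 − $38,500 = −$100 applied to largest residents (Lower Borough): Lower Borough becomes $14,300.

Lower Borough: $14,300 | Central District: $11,800 | South Precinct: $10,600 | Bellamy Ward: $1,700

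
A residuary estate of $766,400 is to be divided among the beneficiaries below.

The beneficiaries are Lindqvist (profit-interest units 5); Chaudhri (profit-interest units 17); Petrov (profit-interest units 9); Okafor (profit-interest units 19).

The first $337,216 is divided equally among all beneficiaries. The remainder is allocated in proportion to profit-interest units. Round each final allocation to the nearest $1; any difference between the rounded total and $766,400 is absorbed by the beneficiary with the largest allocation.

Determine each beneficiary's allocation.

Equal tier: $337,216 ÷ 4 = $84,304 apiece.
Remainder $429,184 by profit-interest units (total 50): Lindqvist 42,918.40 → $42,918; Chaudhri 145,922.56 → $145,923; Petrov 77,253.12 → $77,253; Okafor 163,089.92 → $163,090.
Totals: Lindqvist $84,304 + $42,918 = $127,222; Chaudhri $84,304 + $145,923 = $230,227; Petrov $84,304 + $77,253 = $161,557; Okafor $84,304 + $163,090 = $247,394.

Lindqvist: $127,222; Chaudhri: $230,227; Petrov: $161,557; Okafor: $247,394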